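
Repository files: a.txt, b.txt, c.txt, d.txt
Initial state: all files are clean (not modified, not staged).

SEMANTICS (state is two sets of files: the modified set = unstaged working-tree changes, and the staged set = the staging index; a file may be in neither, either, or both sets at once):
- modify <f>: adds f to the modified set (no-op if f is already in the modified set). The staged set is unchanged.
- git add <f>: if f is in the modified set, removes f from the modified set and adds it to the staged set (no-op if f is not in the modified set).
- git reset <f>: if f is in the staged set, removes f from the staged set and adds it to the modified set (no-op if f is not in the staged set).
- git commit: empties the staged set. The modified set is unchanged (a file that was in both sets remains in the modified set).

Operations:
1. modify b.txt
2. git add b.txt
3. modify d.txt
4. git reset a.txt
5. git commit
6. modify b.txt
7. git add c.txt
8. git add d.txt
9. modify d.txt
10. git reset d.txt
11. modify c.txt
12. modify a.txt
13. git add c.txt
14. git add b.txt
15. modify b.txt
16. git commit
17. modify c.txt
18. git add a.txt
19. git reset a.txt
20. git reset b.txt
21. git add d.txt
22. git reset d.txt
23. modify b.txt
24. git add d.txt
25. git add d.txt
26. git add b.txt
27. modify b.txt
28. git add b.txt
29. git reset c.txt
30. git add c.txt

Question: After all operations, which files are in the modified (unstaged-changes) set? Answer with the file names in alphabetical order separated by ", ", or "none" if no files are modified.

Answer: a.txt

Derivation:
After op 1 (modify b.txt): modified={b.txt} staged={none}
After op 2 (git add b.txt): modified={none} staged={b.txt}
After op 3 (modify d.txt): modified={d.txt} staged={b.txt}
After op 4 (git reset a.txt): modified={d.txt} staged={b.txt}
After op 5 (git commit): modified={d.txt} staged={none}
After op 6 (modify b.txt): modified={b.txt, d.txt} staged={none}
After op 7 (git add c.txt): modified={b.txt, d.txt} staged={none}
After op 8 (git add d.txt): modified={b.txt} staged={d.txt}
After op 9 (modify d.txt): modified={b.txt, d.txt} staged={d.txt}
After op 10 (git reset d.txt): modified={b.txt, d.txt} staged={none}
After op 11 (modify c.txt): modified={b.txt, c.txt, d.txt} staged={none}
After op 12 (modify a.txt): modified={a.txt, b.txt, c.txt, d.txt} staged={none}
After op 13 (git add c.txt): modified={a.txt, b.txt, d.txt} staged={c.txt}
After op 14 (git add b.txt): modified={a.txt, d.txt} staged={b.txt, c.txt}
After op 15 (modify b.txt): modified={a.txt, b.txt, d.txt} staged={b.txt, c.txt}
After op 16 (git commit): modified={a.txt, b.txt, d.txt} staged={none}
After op 17 (modify c.txt): modified={a.txt, b.txt, c.txt, d.txt} staged={none}
After op 18 (git add a.txt): modified={b.txt, c.txt, d.txt} staged={a.txt}
After op 19 (git reset a.txt): modified={a.txt, b.txt, c.txt, d.txt} staged={none}
After op 20 (git reset b.txt): modified={a.txt, b.txt, c.txt, d.txt} staged={none}
After op 21 (git add d.txt): modified={a.txt, b.txt, c.txt} staged={d.txt}
After op 22 (git reset d.txt): modified={a.txt, b.txt, c.txt, d.txt} staged={none}
After op 23 (modify b.txt): modified={a.txt, b.txt, c.txt, d.txt} staged={none}
After op 24 (git add d.txt): modified={a.txt, b.txt, c.txt} staged={d.txt}
After op 25 (git add d.txt): modified={a.txt, b.txt, c.txt} staged={d.txt}
After op 26 (git add b.txt): modified={a.txt, c.txt} staged={b.txt, d.txt}
After op 27 (modify b.txt): modified={a.txt, b.txt, c.txt} staged={b.txt, d.txt}
After op 28 (git add b.txt): modified={a.txt, c.txt} staged={b.txt, d.txt}
After op 29 (git reset c.txt): modified={a.txt, c.txt} staged={b.txt, d.txt}
After op 30 (git add c.txt): modified={a.txt} staged={b.txt, c.txt, d.txt}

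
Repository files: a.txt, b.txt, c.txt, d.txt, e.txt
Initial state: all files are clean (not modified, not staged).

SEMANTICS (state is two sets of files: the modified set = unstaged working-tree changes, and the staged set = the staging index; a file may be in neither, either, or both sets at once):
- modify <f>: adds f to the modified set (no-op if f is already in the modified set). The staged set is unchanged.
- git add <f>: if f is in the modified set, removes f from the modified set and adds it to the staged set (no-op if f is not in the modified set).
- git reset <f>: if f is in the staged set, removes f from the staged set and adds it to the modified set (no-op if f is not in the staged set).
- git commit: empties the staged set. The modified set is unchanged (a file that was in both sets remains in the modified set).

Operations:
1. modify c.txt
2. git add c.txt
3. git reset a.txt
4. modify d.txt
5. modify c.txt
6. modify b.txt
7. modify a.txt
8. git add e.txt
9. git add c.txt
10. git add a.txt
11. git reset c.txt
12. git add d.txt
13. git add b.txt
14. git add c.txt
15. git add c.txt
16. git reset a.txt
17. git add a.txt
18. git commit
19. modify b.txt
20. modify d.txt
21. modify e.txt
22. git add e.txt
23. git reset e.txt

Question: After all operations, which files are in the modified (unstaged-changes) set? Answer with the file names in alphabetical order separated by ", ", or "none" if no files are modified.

Answer: b.txt, d.txt, e.txt

Derivation:
After op 1 (modify c.txt): modified={c.txt} staged={none}
After op 2 (git add c.txt): modified={none} staged={c.txt}
After op 3 (git reset a.txt): modified={none} staged={c.txt}
After op 4 (modify d.txt): modified={d.txt} staged={c.txt}
After op 5 (modify c.txt): modified={c.txt, d.txt} staged={c.txt}
After op 6 (modify b.txt): modified={b.txt, c.txt, d.txt} staged={c.txt}
After op 7 (modify a.txt): modified={a.txt, b.txt, c.txt, d.txt} staged={c.txt}
After op 8 (git add e.txt): modified={a.txt, b.txt, c.txt, d.txt} staged={c.txt}
After op 9 (git add c.txt): modified={a.txt, b.txt, d.txt} staged={c.txt}
After op 10 (git add a.txt): modified={b.txt, d.txt} staged={a.txt, c.txt}
After op 11 (git reset c.txt): modified={b.txt, c.txt, d.txt} staged={a.txt}
After op 12 (git add d.txt): modified={b.txt, c.txt} staged={a.txt, d.txt}
After op 13 (git add b.txt): modified={c.txt} staged={a.txt, b.txt, d.txt}
After op 14 (git add c.txt): modified={none} staged={a.txt, b.txt, c.txt, d.txt}
After op 15 (git add c.txt): modified={none} staged={a.txt, b.txt, c.txt, d.txt}
After op 16 (git reset a.txt): modified={a.txt} staged={b.txt, c.txt, d.txt}
After op 17 (git add a.txt): modified={none} staged={a.txt, b.txt, c.txt, d.txt}
After op 18 (git commit): modified={none} staged={none}
After op 19 (modify b.txt): modified={b.txt} staged={none}
After op 20 (modify d.txt): modified={b.txt, d.txt} staged={none}
After op 21 (modify e.txt): modified={b.txt, d.txt, e.txt} staged={none}
After op 22 (git add e.txt): modified={b.txt, d.txt} staged={e.txt}
After op 23 (git reset e.txt): modified={b.txt, d.txt, e.txt} staged={none}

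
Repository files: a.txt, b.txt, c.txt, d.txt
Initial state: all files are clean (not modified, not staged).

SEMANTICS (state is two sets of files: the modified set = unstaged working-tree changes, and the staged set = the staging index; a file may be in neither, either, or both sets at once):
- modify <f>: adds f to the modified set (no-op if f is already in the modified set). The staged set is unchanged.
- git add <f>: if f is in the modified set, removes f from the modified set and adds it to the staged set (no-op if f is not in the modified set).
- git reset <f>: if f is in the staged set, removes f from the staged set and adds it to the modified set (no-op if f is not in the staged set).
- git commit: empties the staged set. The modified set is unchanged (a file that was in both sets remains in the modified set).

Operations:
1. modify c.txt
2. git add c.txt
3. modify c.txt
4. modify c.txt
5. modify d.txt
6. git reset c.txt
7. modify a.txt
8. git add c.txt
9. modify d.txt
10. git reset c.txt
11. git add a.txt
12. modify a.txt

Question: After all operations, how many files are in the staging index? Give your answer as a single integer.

Answer: 1

Derivation:
After op 1 (modify c.txt): modified={c.txt} staged={none}
After op 2 (git add c.txt): modified={none} staged={c.txt}
After op 3 (modify c.txt): modified={c.txt} staged={c.txt}
After op 4 (modify c.txt): modified={c.txt} staged={c.txt}
After op 5 (modify d.txt): modified={c.txt, d.txt} staged={c.txt}
After op 6 (git reset c.txt): modified={c.txt, d.txt} staged={none}
After op 7 (modify a.txt): modified={a.txt, c.txt, d.txt} staged={none}
After op 8 (git add c.txt): modified={a.txt, d.txt} staged={c.txt}
After op 9 (modify d.txt): modified={a.txt, d.txt} staged={c.txt}
After op 10 (git reset c.txt): modified={a.txt, c.txt, d.txt} staged={none}
After op 11 (git add a.txt): modified={c.txt, d.txt} staged={a.txt}
After op 12 (modify a.txt): modified={a.txt, c.txt, d.txt} staged={a.txt}
Final staged set: {a.txt} -> count=1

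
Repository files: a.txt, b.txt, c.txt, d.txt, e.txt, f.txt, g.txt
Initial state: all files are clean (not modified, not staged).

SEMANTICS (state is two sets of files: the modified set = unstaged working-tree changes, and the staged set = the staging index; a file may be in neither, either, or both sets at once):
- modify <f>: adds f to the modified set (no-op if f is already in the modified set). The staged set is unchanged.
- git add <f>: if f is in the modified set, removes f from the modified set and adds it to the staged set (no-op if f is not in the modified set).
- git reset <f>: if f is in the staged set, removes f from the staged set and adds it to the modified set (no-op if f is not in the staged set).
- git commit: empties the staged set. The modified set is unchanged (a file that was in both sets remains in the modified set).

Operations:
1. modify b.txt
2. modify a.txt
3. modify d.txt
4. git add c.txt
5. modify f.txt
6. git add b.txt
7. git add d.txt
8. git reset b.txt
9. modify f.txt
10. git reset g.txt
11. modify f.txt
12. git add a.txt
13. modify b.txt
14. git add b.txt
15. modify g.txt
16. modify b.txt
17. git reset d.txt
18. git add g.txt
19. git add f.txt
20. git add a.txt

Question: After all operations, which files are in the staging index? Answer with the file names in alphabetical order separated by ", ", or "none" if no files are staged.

After op 1 (modify b.txt): modified={b.txt} staged={none}
After op 2 (modify a.txt): modified={a.txt, b.txt} staged={none}
After op 3 (modify d.txt): modified={a.txt, b.txt, d.txt} staged={none}
After op 4 (git add c.txt): modified={a.txt, b.txt, d.txt} staged={none}
After op 5 (modify f.txt): modified={a.txt, b.txt, d.txt, f.txt} staged={none}
After op 6 (git add b.txt): modified={a.txt, d.txt, f.txt} staged={b.txt}
After op 7 (git add d.txt): modified={a.txt, f.txt} staged={b.txt, d.txt}
After op 8 (git reset b.txt): modified={a.txt, b.txt, f.txt} staged={d.txt}
After op 9 (modify f.txt): modified={a.txt, b.txt, f.txt} staged={d.txt}
After op 10 (git reset g.txt): modified={a.txt, b.txt, f.txt} staged={d.txt}
After op 11 (modify f.txt): modified={a.txt, b.txt, f.txt} staged={d.txt}
After op 12 (git add a.txt): modified={b.txt, f.txt} staged={a.txt, d.txt}
After op 13 (modify b.txt): modified={b.txt, f.txt} staged={a.txt, d.txt}
After op 14 (git add b.txt): modified={f.txt} staged={a.txt, b.txt, d.txt}
After op 15 (modify g.txt): modified={f.txt, g.txt} staged={a.txt, b.txt, d.txt}
After op 16 (modify b.txt): modified={b.txt, f.txt, g.txt} staged={a.txt, b.txt, d.txt}
After op 17 (git reset d.txt): modified={b.txt, d.txt, f.txt, g.txt} staged={a.txt, b.txt}
After op 18 (git add g.txt): modified={b.txt, d.txt, f.txt} staged={a.txt, b.txt, g.txt}
After op 19 (git add f.txt): modified={b.txt, d.txt} staged={a.txt, b.txt, f.txt, g.txt}
After op 20 (git add a.txt): modified={b.txt, d.txt} staged={a.txt, b.txt, f.txt, g.txt}

Answer: a.txt, b.txt, f.txt, g.txt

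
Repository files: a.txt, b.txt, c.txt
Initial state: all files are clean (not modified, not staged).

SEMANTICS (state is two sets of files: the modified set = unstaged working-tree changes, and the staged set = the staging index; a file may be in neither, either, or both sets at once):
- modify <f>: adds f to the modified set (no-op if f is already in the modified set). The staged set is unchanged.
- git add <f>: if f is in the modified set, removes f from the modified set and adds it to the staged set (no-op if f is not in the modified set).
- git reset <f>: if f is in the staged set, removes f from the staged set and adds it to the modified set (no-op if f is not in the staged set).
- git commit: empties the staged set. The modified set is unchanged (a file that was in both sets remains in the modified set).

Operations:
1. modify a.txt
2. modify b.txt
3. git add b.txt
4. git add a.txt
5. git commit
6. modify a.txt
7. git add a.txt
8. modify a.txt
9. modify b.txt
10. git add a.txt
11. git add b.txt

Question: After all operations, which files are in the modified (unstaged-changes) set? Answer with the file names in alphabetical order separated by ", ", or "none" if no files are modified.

Answer: none

Derivation:
After op 1 (modify a.txt): modified={a.txt} staged={none}
After op 2 (modify b.txt): modified={a.txt, b.txt} staged={none}
After op 3 (git add b.txt): modified={a.txt} staged={b.txt}
After op 4 (git add a.txt): modified={none} staged={a.txt, b.txt}
After op 5 (git commit): modified={none} staged={none}
After op 6 (modify a.txt): modified={a.txt} staged={none}
After op 7 (git add a.txt): modified={none} staged={a.txt}
After op 8 (modify a.txt): modified={a.txt} staged={a.txt}
After op 9 (modify b.txt): modified={a.txt, b.txt} staged={a.txt}
After op 10 (git add a.txt): modified={b.txt} staged={a.txt}
After op 11 (git add b.txt): modified={none} staged={a.txt, b.txt}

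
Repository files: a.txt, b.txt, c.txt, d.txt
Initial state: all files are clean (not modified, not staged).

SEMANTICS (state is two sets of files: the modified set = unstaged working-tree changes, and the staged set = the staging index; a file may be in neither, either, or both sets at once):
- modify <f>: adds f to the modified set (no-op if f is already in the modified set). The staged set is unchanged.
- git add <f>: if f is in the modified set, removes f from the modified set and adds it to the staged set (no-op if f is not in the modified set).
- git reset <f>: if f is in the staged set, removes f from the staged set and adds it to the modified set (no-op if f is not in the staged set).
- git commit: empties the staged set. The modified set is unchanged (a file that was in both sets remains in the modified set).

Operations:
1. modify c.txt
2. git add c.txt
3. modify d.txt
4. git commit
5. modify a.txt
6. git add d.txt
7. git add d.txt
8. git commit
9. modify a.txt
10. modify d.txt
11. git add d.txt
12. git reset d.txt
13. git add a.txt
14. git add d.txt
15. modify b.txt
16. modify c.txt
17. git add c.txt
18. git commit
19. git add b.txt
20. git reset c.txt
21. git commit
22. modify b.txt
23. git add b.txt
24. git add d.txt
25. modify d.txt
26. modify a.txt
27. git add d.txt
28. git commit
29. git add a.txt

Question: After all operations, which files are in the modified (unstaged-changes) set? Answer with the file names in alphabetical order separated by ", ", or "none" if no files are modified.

Answer: none

Derivation:
After op 1 (modify c.txt): modified={c.txt} staged={none}
After op 2 (git add c.txt): modified={none} staged={c.txt}
After op 3 (modify d.txt): modified={d.txt} staged={c.txt}
After op 4 (git commit): modified={d.txt} staged={none}
After op 5 (modify a.txt): modified={a.txt, d.txt} staged={none}
After op 6 (git add d.txt): modified={a.txt} staged={d.txt}
After op 7 (git add d.txt): modified={a.txt} staged={d.txt}
After op 8 (git commit): modified={a.txt} staged={none}
After op 9 (modify a.txt): modified={a.txt} staged={none}
After op 10 (modify d.txt): modified={a.txt, d.txt} staged={none}
After op 11 (git add d.txt): modified={a.txt} staged={d.txt}
After op 12 (git reset d.txt): modified={a.txt, d.txt} staged={none}
After op 13 (git add a.txt): modified={d.txt} staged={a.txt}
After op 14 (git add d.txt): modified={none} staged={a.txt, d.txt}
After op 15 (modify b.txt): modified={b.txt} staged={a.txt, d.txt}
After op 16 (modify c.txt): modified={b.txt, c.txt} staged={a.txt, d.txt}
After op 17 (git add c.txt): modified={b.txt} staged={a.txt, c.txt, d.txt}
After op 18 (git commit): modified={b.txt} staged={none}
After op 19 (git add b.txt): modified={none} staged={b.txt}
After op 20 (git reset c.txt): modified={none} staged={b.txt}
After op 21 (git commit): modified={none} staged={none}
After op 22 (modify b.txt): modified={b.txt} staged={none}
After op 23 (git add b.txt): modified={none} staged={b.txt}
After op 24 (git add d.txt): modified={none} staged={b.txt}
After op 25 (modify d.txt): modified={d.txt} staged={b.txt}
After op 26 (modify a.txt): modified={a.txt, d.txt} staged={b.txt}
After op 27 (git add d.txt): modified={a.txt} staged={b.txt, d.txt}
After op 28 (git commit): modified={a.txt} staged={none}
After op 29 (git add a.txt): modified={none} staged={a.txt}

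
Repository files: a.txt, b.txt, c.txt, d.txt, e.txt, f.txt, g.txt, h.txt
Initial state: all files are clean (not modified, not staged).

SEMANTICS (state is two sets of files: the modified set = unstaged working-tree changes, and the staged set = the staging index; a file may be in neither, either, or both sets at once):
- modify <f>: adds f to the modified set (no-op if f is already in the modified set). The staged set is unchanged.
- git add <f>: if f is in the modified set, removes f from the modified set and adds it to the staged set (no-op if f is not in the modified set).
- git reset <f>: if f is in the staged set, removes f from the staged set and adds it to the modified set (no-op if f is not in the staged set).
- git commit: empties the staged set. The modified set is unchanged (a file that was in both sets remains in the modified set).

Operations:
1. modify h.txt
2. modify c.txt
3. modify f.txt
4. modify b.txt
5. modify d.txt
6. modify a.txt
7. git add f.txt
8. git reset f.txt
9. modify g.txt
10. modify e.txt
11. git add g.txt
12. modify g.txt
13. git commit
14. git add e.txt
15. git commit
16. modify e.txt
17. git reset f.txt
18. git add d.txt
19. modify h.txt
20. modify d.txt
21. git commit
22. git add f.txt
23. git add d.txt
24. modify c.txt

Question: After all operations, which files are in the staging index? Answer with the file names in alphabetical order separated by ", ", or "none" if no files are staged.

After op 1 (modify h.txt): modified={h.txt} staged={none}
After op 2 (modify c.txt): modified={c.txt, h.txt} staged={none}
After op 3 (modify f.txt): modified={c.txt, f.txt, h.txt} staged={none}
After op 4 (modify b.txt): modified={b.txt, c.txt, f.txt, h.txt} staged={none}
After op 5 (modify d.txt): modified={b.txt, c.txt, d.txt, f.txt, h.txt} staged={none}
After op 6 (modify a.txt): modified={a.txt, b.txt, c.txt, d.txt, f.txt, h.txt} staged={none}
After op 7 (git add f.txt): modified={a.txt, b.txt, c.txt, d.txt, h.txt} staged={f.txt}
After op 8 (git reset f.txt): modified={a.txt, b.txt, c.txt, d.txt, f.txt, h.txt} staged={none}
After op 9 (modify g.txt): modified={a.txt, b.txt, c.txt, d.txt, f.txt, g.txt, h.txt} staged={none}
After op 10 (modify e.txt): modified={a.txt, b.txt, c.txt, d.txt, e.txt, f.txt, g.txt, h.txt} staged={none}
After op 11 (git add g.txt): modified={a.txt, b.txt, c.txt, d.txt, e.txt, f.txt, h.txt} staged={g.txt}
After op 12 (modify g.txt): modified={a.txt, b.txt, c.txt, d.txt, e.txt, f.txt, g.txt, h.txt} staged={g.txt}
After op 13 (git commit): modified={a.txt, b.txt, c.txt, d.txt, e.txt, f.txt, g.txt, h.txt} staged={none}
After op 14 (git add e.txt): modified={a.txt, b.txt, c.txt, d.txt, f.txt, g.txt, h.txt} staged={e.txt}
After op 15 (git commit): modified={a.txt, b.txt, c.txt, d.txt, f.txt, g.txt, h.txt} staged={none}
After op 16 (modify e.txt): modified={a.txt, b.txt, c.txt, d.txt, e.txt, f.txt, g.txt, h.txt} staged={none}
After op 17 (git reset f.txt): modified={a.txt, b.txt, c.txt, d.txt, e.txt, f.txt, g.txt, h.txt} staged={none}
After op 18 (git add d.txt): modified={a.txt, b.txt, c.txt, e.txt, f.txt, g.txt, h.txt} staged={d.txt}
After op 19 (modify h.txt): modified={a.txt, b.txt, c.txt, e.txt, f.txt, g.txt, h.txt} staged={d.txt}
After op 20 (modify d.txt): modified={a.txt, b.txt, c.txt, d.txt, e.txt, f.txt, g.txt, h.txt} staged={d.txt}
After op 21 (git commit): modified={a.txt, b.txt, c.txt, d.txt, e.txt, f.txt, g.txt, h.txt} staged={none}
After op 22 (git add f.txt): modified={a.txt, b.txt, c.txt, d.txt, e.txt, g.txt, h.txt} staged={f.txt}
After op 23 (git add d.txt): modified={a.txt, b.txt, c.txt, e.txt, g.txt, h.txt} staged={d.txt, f.txt}
After op 24 (modify c.txt): modified={a.txt, b.txt, c.txt, e.txt, g.txt, h.txt} staged={d.txt, f.txt}

Answer: d.txt, f.txt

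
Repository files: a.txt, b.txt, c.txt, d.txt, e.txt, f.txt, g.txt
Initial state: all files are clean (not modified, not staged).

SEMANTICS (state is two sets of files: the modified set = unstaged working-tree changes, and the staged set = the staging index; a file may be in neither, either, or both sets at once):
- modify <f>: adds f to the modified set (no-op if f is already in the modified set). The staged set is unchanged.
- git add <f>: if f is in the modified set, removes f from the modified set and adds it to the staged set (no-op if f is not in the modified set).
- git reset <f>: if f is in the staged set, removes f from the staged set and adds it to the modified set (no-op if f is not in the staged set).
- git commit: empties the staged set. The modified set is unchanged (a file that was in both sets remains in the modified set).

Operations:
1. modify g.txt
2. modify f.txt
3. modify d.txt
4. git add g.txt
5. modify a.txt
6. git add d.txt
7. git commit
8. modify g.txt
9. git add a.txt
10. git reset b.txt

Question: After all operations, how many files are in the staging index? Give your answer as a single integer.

After op 1 (modify g.txt): modified={g.txt} staged={none}
After op 2 (modify f.txt): modified={f.txt, g.txt} staged={none}
After op 3 (modify d.txt): modified={d.txt, f.txt, g.txt} staged={none}
After op 4 (git add g.txt): modified={d.txt, f.txt} staged={g.txt}
After op 5 (modify a.txt): modified={a.txt, d.txt, f.txt} staged={g.txt}
After op 6 (git add d.txt): modified={a.txt, f.txt} staged={d.txt, g.txt}
After op 7 (git commit): modified={a.txt, f.txt} staged={none}
After op 8 (modify g.txt): modified={a.txt, f.txt, g.txt} staged={none}
After op 9 (git add a.txt): modified={f.txt, g.txt} staged={a.txt}
After op 10 (git reset b.txt): modified={f.txt, g.txt} staged={a.txt}
Final staged set: {a.txt} -> count=1

Answer: 1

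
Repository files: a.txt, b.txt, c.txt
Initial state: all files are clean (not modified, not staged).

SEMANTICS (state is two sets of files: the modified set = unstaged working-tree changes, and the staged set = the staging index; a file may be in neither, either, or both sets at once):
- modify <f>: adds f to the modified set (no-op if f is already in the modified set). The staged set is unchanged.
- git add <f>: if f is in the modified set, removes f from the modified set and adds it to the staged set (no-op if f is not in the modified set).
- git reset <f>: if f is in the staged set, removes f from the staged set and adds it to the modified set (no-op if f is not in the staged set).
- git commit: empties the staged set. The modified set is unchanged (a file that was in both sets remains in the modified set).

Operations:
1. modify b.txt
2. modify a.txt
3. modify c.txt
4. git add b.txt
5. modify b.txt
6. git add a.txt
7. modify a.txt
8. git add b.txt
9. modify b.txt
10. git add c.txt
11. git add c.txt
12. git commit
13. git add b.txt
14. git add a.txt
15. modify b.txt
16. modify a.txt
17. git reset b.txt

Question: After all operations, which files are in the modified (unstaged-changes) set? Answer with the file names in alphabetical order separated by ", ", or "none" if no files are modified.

Answer: a.txt, b.txt

Derivation:
After op 1 (modify b.txt): modified={b.txt} staged={none}
After op 2 (modify a.txt): modified={a.txt, b.txt} staged={none}
After op 3 (modify c.txt): modified={a.txt, b.txt, c.txt} staged={none}
After op 4 (git add b.txt): modified={a.txt, c.txt} staged={b.txt}
After op 5 (modify b.txt): modified={a.txt, b.txt, c.txt} staged={b.txt}
After op 6 (git add a.txt): modified={b.txt, c.txt} staged={a.txt, b.txt}
After op 7 (modify a.txt): modified={a.txt, b.txt, c.txt} staged={a.txt, b.txt}
After op 8 (git add b.txt): modified={a.txt, c.txt} staged={a.txt, b.txt}
After op 9 (modify b.txt): modified={a.txt, b.txt, c.txt} staged={a.txt, b.txt}
After op 10 (git add c.txt): modified={a.txt, b.txt} staged={a.txt, b.txt, c.txt}
After op 11 (git add c.txt): modified={a.txt, b.txt} staged={a.txt, b.txt, c.txt}
After op 12 (git commit): modified={a.txt, b.txt} staged={none}
After op 13 (git add b.txt): modified={a.txt} staged={b.txt}
After op 14 (git add a.txt): modified={none} staged={a.txt, b.txt}
After op 15 (modify b.txt): modified={b.txt} staged={a.txt, b.txt}
After op 16 (modify a.txt): modified={a.txt, b.txt} staged={a.txt, b.txt}
After op 17 (git reset b.txt): modified={a.txt, b.txt} staged={a.txt}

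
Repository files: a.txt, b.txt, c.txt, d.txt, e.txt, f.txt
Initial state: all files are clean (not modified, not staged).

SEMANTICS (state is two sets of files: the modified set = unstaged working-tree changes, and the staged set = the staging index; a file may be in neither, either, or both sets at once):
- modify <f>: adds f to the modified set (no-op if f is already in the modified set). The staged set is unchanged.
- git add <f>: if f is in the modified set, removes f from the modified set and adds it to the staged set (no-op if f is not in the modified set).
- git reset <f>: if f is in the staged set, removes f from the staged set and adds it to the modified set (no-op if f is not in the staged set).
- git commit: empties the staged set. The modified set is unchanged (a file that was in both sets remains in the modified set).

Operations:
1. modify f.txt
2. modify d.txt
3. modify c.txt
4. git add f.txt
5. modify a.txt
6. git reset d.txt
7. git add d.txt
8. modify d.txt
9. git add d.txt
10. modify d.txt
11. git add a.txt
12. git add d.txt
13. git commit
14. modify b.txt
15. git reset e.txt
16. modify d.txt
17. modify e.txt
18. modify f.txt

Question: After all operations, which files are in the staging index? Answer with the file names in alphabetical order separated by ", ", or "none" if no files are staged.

After op 1 (modify f.txt): modified={f.txt} staged={none}
After op 2 (modify d.txt): modified={d.txt, f.txt} staged={none}
After op 3 (modify c.txt): modified={c.txt, d.txt, f.txt} staged={none}
After op 4 (git add f.txt): modified={c.txt, d.txt} staged={f.txt}
After op 5 (modify a.txt): modified={a.txt, c.txt, d.txt} staged={f.txt}
After op 6 (git reset d.txt): modified={a.txt, c.txt, d.txt} staged={f.txt}
After op 7 (git add d.txt): modified={a.txt, c.txt} staged={d.txt, f.txt}
After op 8 (modify d.txt): modified={a.txt, c.txt, d.txt} staged={d.txt, f.txt}
After op 9 (git add d.txt): modified={a.txt, c.txt} staged={d.txt, f.txt}
After op 10 (modify d.txt): modified={a.txt, c.txt, d.txt} staged={d.txt, f.txt}
After op 11 (git add a.txt): modified={c.txt, d.txt} staged={a.txt, d.txt, f.txt}
After op 12 (git add d.txt): modified={c.txt} staged={a.txt, d.txt, f.txt}
After op 13 (git commit): modified={c.txt} staged={none}
After op 14 (modify b.txt): modified={b.txt, c.txt} staged={none}
After op 15 (git reset e.txt): modified={b.txt, c.txt} staged={none}
After op 16 (modify d.txt): modified={b.txt, c.txt, d.txt} staged={none}
After op 17 (modify e.txt): modified={b.txt, c.txt, d.txt, e.txt} staged={none}
After op 18 (modify f.txt): modified={b.txt, c.txt, d.txt, e.txt, f.txt} staged={none}

Answer: none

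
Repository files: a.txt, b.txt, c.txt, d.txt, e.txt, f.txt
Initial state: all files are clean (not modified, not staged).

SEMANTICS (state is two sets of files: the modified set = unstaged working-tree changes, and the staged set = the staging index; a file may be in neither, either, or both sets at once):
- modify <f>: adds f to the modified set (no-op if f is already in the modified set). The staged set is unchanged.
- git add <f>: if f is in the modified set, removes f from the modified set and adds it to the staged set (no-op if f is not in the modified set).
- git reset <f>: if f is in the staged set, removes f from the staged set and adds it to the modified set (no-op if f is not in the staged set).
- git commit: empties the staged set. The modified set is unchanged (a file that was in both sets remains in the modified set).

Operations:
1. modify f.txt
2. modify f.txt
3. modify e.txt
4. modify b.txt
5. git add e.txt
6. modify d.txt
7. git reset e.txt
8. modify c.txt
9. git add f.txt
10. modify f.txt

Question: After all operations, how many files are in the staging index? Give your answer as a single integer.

After op 1 (modify f.txt): modified={f.txt} staged={none}
After op 2 (modify f.txt): modified={f.txt} staged={none}
After op 3 (modify e.txt): modified={e.txt, f.txt} staged={none}
After op 4 (modify b.txt): modified={b.txt, e.txt, f.txt} staged={none}
After op 5 (git add e.txt): modified={b.txt, f.txt} staged={e.txt}
After op 6 (modify d.txt): modified={b.txt, d.txt, f.txt} staged={e.txt}
After op 7 (git reset e.txt): modified={b.txt, d.txt, e.txt, f.txt} staged={none}
After op 8 (modify c.txt): modified={b.txt, c.txt, d.txt, e.txt, f.txt} staged={none}
After op 9 (git add f.txt): modified={b.txt, c.txt, d.txt, e.txt} staged={f.txt}
After op 10 (modify f.txt): modified={b.txt, c.txt, d.txt, e.txt, f.txt} staged={f.txt}
Final staged set: {f.txt} -> count=1

Answer: 1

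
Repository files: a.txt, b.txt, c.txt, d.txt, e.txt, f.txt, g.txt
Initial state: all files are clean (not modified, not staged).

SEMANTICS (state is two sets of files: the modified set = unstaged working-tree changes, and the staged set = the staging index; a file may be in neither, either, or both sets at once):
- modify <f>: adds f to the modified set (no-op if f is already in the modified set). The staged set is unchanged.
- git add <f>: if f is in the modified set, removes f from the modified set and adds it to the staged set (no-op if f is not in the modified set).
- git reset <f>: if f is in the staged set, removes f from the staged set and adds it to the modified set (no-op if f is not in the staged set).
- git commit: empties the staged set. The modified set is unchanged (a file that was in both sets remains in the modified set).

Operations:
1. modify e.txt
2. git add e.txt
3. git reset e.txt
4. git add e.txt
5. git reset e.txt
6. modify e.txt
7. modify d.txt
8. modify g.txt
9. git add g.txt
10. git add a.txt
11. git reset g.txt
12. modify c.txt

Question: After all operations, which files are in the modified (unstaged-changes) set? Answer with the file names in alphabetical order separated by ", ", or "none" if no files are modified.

After op 1 (modify e.txt): modified={e.txt} staged={none}
After op 2 (git add e.txt): modified={none} staged={e.txt}
After op 3 (git reset e.txt): modified={e.txt} staged={none}
After op 4 (git add e.txt): modified={none} staged={e.txt}
After op 5 (git reset e.txt): modified={e.txt} staged={none}
After op 6 (modify e.txt): modified={e.txt} staged={none}
After op 7 (modify d.txt): modified={d.txt, e.txt} staged={none}
After op 8 (modify g.txt): modified={d.txt, e.txt, g.txt} staged={none}
After op 9 (git add g.txt): modified={d.txt, e.txt} staged={g.txt}
After op 10 (git add a.txt): modified={d.txt, e.txt} staged={g.txt}
After op 11 (git reset g.txt): modified={d.txt, e.txt, g.txt} staged={none}
After op 12 (modify c.txt): modified={c.txt, d.txt, e.txt, g.txt} staged={none}

Answer: c.txt, d.txt, e.txt, g.txt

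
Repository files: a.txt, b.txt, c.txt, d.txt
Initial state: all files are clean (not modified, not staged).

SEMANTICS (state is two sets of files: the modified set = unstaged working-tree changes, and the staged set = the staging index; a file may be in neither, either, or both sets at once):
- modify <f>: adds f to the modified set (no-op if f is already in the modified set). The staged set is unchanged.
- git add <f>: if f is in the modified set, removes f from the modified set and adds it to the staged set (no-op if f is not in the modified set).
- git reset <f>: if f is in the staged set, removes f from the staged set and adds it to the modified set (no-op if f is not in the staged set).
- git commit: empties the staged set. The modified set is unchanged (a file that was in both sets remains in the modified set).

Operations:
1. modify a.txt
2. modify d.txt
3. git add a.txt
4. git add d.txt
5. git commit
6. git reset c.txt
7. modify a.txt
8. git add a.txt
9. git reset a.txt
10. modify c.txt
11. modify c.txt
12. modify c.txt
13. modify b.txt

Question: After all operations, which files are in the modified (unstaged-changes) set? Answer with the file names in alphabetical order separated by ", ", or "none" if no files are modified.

Answer: a.txt, b.txt, c.txt

Derivation:
After op 1 (modify a.txt): modified={a.txt} staged={none}
After op 2 (modify d.txt): modified={a.txt, d.txt} staged={none}
After op 3 (git add a.txt): modified={d.txt} staged={a.txt}
After op 4 (git add d.txt): modified={none} staged={a.txt, d.txt}
After op 5 (git commit): modified={none} staged={none}
After op 6 (git reset c.txt): modified={none} staged={none}
After op 7 (modify a.txt): modified={a.txt} staged={none}
After op 8 (git add a.txt): modified={none} staged={a.txt}
After op 9 (git reset a.txt): modified={a.txt} staged={none}
After op 10 (modify c.txt): modified={a.txt, c.txt} staged={none}
After op 11 (modify c.txt): modified={a.txt, c.txt} staged={none}
After op 12 (modify c.txt): modified={a.txt, c.txt} staged={none}
After op 13 (modify b.txt): modified={a.txt, b.txt, c.txt} staged={none}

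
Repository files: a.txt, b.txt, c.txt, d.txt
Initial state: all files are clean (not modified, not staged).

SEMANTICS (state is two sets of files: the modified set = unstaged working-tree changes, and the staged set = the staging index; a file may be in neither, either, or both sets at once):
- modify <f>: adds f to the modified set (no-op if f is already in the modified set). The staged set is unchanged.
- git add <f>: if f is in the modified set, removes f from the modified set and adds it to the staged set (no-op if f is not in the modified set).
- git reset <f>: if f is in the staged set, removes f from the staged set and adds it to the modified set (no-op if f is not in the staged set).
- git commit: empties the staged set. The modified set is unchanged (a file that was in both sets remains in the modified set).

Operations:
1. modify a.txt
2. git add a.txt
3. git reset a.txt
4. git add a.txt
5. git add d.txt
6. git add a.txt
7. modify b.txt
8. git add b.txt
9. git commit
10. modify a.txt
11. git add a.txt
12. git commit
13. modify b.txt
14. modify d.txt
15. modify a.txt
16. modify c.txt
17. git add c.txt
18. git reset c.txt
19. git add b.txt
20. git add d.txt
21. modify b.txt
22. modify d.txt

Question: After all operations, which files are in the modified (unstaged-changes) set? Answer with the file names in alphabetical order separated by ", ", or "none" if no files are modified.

Answer: a.txt, b.txt, c.txt, d.txt

Derivation:
After op 1 (modify a.txt): modified={a.txt} staged={none}
After op 2 (git add a.txt): modified={none} staged={a.txt}
After op 3 (git reset a.txt): modified={a.txt} staged={none}
After op 4 (git add a.txt): modified={none} staged={a.txt}
After op 5 (git add d.txt): modified={none} staged={a.txt}
After op 6 (git add a.txt): modified={none} staged={a.txt}
After op 7 (modify b.txt): modified={b.txt} staged={a.txt}
After op 8 (git add b.txt): modified={none} staged={a.txt, b.txt}
After op 9 (git commit): modified={none} staged={none}
After op 10 (modify a.txt): modified={a.txt} staged={none}
After op 11 (git add a.txt): modified={none} staged={a.txt}
After op 12 (git commit): modified={none} staged={none}
After op 13 (modify b.txt): modified={b.txt} staged={none}
After op 14 (modify d.txt): modified={b.txt, d.txt} staged={none}
After op 15 (modify a.txt): modified={a.txt, b.txt, d.txt} staged={none}
After op 16 (modify c.txt): modified={a.txt, b.txt, c.txt, d.txt} staged={none}
After op 17 (git add c.txt): modified={a.txt, b.txt, d.txt} staged={c.txt}
After op 18 (git reset c.txt): modified={a.txt, b.txt, c.txt, d.txt} staged={none}
After op 19 (git add b.txt): modified={a.txt, c.txt, d.txt} staged={b.txt}
After op 20 (git add d.txt): modified={a.txt, c.txt} staged={b.txt, d.txt}
After op 21 (modify b.txt): modified={a.txt, b.txt, c.txt} staged={b.txt, d.txt}
After op 22 (modify d.txt): modified={a.txt, b.txt, c.txt, d.txt} staged={b.txt, d.txt}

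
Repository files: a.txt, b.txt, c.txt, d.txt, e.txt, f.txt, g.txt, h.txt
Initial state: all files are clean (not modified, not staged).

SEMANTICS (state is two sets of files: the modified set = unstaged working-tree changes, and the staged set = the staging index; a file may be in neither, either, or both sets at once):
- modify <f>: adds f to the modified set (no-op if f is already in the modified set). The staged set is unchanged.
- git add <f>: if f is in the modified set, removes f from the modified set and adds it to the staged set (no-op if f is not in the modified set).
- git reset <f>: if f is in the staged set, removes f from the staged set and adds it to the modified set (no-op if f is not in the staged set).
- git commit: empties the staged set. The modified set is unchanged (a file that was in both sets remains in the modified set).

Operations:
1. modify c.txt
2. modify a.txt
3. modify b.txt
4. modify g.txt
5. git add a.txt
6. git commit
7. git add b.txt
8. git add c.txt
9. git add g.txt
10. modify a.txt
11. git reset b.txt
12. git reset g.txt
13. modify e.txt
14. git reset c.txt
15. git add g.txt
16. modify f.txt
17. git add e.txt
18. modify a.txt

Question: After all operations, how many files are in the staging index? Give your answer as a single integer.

After op 1 (modify c.txt): modified={c.txt} staged={none}
After op 2 (modify a.txt): modified={a.txt, c.txt} staged={none}
After op 3 (modify b.txt): modified={a.txt, b.txt, c.txt} staged={none}
After op 4 (modify g.txt): modified={a.txt, b.txt, c.txt, g.txt} staged={none}
After op 5 (git add a.txt): modified={b.txt, c.txt, g.txt} staged={a.txt}
After op 6 (git commit): modified={b.txt, c.txt, g.txt} staged={none}
After op 7 (git add b.txt): modified={c.txt, g.txt} staged={b.txt}
After op 8 (git add c.txt): modified={g.txt} staged={b.txt, c.txt}
After op 9 (git add g.txt): modified={none} staged={b.txt, c.txt, g.txt}
After op 10 (modify a.txt): modified={a.txt} staged={b.txt, c.txt, g.txt}
After op 11 (git reset b.txt): modified={a.txt, b.txt} staged={c.txt, g.txt}
After op 12 (git reset g.txt): modified={a.txt, b.txt, g.txt} staged={c.txt}
After op 13 (modify e.txt): modified={a.txt, b.txt, e.txt, g.txt} staged={c.txt}
After op 14 (git reset c.txt): modified={a.txt, b.txt, c.txt, e.txt, g.txt} staged={none}
After op 15 (git add g.txt): modified={a.txt, b.txt, c.txt, e.txt} staged={g.txt}
After op 16 (modify f.txt): modified={a.txt, b.txt, c.txt, e.txt, f.txt} staged={g.txt}
After op 17 (git add e.txt): modified={a.txt, b.txt, c.txt, f.txt} staged={e.txt, g.txt}
After op 18 (modify a.txt): modified={a.txt, b.txt, c.txt, f.txt} staged={e.txt, g.txt}
Final staged set: {e.txt, g.txt} -> count=2

Answer: 2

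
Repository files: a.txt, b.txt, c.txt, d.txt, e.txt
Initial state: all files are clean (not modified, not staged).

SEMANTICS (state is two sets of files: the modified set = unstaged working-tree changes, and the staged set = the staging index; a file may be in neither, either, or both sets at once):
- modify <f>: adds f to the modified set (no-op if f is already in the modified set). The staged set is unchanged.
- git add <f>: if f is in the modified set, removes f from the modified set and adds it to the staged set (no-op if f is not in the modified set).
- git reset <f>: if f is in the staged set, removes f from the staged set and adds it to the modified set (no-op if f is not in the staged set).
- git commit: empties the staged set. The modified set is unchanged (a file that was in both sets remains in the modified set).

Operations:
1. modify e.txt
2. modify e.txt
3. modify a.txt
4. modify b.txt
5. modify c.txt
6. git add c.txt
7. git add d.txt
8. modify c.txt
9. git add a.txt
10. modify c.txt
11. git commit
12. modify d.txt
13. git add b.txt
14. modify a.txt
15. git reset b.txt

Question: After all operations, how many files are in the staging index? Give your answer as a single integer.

After op 1 (modify e.txt): modified={e.txt} staged={none}
After op 2 (modify e.txt): modified={e.txt} staged={none}
After op 3 (modify a.txt): modified={a.txt, e.txt} staged={none}
After op 4 (modify b.txt): modified={a.txt, b.txt, e.txt} staged={none}
After op 5 (modify c.txt): modified={a.txt, b.txt, c.txt, e.txt} staged={none}
After op 6 (git add c.txt): modified={a.txt, b.txt, e.txt} staged={c.txt}
After op 7 (git add d.txt): modified={a.txt, b.txt, e.txt} staged={c.txt}
After op 8 (modify c.txt): modified={a.txt, b.txt, c.txt, e.txt} staged={c.txt}
After op 9 (git add a.txt): modified={b.txt, c.txt, e.txt} staged={a.txt, c.txt}
After op 10 (modify c.txt): modified={b.txt, c.txt, e.txt} staged={a.txt, c.txt}
After op 11 (git commit): modified={b.txt, c.txt, e.txt} staged={none}
After op 12 (modify d.txt): modified={b.txt, c.txt, d.txt, e.txt} staged={none}
After op 13 (git add b.txt): modified={c.txt, d.txt, e.txt} staged={b.txt}
After op 14 (modify a.txt): modified={a.txt, c.txt, d.txt, e.txt} staged={b.txt}
After op 15 (git reset b.txt): modified={a.txt, b.txt, c.txt, d.txt, e.txt} staged={none}
Final staged set: {none} -> count=0

Answer: 0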